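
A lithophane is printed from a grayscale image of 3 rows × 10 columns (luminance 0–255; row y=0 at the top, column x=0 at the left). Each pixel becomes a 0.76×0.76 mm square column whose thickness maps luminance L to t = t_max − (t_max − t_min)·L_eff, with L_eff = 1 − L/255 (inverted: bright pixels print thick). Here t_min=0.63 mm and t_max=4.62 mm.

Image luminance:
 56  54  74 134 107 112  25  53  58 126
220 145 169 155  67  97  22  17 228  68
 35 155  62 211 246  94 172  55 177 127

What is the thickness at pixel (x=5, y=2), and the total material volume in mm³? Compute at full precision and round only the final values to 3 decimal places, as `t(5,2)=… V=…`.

t(5,2)=2.101 V=40.931

span = t_max - t_min = 4.62 - 0.63 = 3.990
L(5,2) = 94, L_eff = 1 - 94/255 = 0.631373 (inverted)
t(5,2) = 4.62 - 3.990·0.631373 = 2.101
Σt over all 3·10 pixels = 602343/8500 ≈ 70.8638824
V = pitch²·Σt = 0.76²·602343/8500 = 40.931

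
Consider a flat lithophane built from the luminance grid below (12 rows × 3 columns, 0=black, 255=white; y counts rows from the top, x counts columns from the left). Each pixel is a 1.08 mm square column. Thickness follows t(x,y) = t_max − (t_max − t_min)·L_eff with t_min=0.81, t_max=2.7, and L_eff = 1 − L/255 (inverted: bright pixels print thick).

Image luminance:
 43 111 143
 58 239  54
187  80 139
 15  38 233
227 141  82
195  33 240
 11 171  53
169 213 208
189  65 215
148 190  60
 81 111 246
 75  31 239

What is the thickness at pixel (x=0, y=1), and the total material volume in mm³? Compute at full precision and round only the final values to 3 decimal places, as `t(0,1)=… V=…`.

t(0,1)=1.240 V=74.929

span = t_max - t_min = 2.7 - 0.81 = 1.890
L(0,1) = 58, L_eff = 1 - 58/255 = 0.772549 (inverted)
t(0,1) = 2.7 - 1.890·0.772549 = 1.240
Σt over all 12·3 pixels = 546039/8500 ≈ 64.2398824
V = pitch²·Σt = 1.08²·546039/8500 = 74.929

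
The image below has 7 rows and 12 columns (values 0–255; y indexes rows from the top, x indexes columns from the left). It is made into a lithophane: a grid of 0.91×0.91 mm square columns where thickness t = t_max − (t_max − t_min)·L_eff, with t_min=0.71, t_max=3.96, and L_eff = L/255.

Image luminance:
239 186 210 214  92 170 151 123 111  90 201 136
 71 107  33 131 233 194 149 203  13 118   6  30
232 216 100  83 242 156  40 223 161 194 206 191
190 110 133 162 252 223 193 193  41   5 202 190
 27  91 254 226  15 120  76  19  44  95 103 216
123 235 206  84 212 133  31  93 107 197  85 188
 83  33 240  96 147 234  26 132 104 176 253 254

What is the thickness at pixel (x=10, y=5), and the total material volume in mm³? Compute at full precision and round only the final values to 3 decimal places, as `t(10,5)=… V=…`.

span = t_max - t_min = 3.96 - 0.71 = 3.250
L(10,5) = 85, L_eff = 85/255 = 0.333333
t(10,5) = 3.96 - 3.250·0.333333 = 2.877
Σt over all 7·12 pixels = 307503/1700 ≈ 180.8841176
V = pitch²·Σt = 0.91²·307503/1700 = 149.790

t(10,5)=2.877 V=149.790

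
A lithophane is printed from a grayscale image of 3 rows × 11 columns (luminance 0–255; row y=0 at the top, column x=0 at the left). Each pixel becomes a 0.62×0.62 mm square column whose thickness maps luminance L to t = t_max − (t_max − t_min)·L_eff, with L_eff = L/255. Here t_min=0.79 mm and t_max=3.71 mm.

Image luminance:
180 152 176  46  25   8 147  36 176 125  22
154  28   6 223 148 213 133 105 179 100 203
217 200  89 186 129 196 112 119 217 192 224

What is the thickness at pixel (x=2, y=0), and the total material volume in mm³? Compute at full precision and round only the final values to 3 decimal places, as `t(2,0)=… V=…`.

span = t_max - t_min = 3.71 - 0.79 = 2.920
L(2,0) = 176, L_eff = 176/255 = 0.690196
t(2,0) = 3.71 - 2.920·0.690196 = 1.695
Σt over all 3·11 pixels = 1817893/25500 ≈ 71.2899216
V = pitch²·Σt = 0.62²·1817893/25500 = 27.404

t(2,0)=1.695 V=27.404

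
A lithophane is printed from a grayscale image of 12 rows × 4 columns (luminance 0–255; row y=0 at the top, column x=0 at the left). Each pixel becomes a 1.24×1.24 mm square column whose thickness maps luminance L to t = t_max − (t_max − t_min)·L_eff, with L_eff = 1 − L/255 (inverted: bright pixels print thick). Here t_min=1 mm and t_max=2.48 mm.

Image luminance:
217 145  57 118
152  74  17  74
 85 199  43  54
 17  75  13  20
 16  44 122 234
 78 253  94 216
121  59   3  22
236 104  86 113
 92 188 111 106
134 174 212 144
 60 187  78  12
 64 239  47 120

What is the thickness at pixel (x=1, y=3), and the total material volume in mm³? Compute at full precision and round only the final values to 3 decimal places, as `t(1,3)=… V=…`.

t(1,3)=1.435 V=119.577

span = t_max - t_min = 2.48 - 1 = 1.480
L(1,3) = 75, L_eff = 1 - 75/255 = 0.705882 (inverted)
t(1,3) = 2.48 - 1.480·0.705882 = 1.435
Σt over all 12·4 pixels = 495773/6375 ≈ 77.7683137
V = pitch²·Σt = 1.24²·495773/6375 = 119.577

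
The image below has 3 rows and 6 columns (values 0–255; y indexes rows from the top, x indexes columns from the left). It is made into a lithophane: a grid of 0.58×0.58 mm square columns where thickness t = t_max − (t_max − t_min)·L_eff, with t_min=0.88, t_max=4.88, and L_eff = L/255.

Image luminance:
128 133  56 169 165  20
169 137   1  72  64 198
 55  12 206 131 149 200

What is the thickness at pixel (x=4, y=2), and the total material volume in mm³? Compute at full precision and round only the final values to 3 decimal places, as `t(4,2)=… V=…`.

span = t_max - t_min = 4.88 - 0.88 = 4.000
L(4,2) = 149, L_eff = 149/255 = 0.584314
t(4,2) = 4.88 - 4.000·0.584314 = 2.543
Σt over all 3·6 pixels = 70696/1275 ≈ 55.4478431
V = pitch²·Σt = 0.58²·70696/1275 = 18.653

t(4,2)=2.543 V=18.653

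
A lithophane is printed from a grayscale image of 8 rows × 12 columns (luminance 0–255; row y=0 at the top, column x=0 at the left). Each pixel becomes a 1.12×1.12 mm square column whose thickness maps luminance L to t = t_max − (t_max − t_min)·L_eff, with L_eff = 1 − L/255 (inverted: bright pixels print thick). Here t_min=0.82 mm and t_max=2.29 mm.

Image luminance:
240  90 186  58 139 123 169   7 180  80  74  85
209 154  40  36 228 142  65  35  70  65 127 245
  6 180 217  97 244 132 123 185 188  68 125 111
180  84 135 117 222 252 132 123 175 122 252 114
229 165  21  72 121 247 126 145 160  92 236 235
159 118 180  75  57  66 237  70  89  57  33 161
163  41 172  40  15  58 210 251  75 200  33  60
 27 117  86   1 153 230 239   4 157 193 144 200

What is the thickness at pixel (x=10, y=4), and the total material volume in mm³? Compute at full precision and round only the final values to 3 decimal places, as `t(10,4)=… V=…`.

span = t_max - t_min = 2.29 - 0.82 = 1.470
L(10,4) = 236, L_eff = 1 - 236/255 = 0.074510 (inverted)
t(10,4) = 2.29 - 1.470·0.074510 = 2.180
Σt over all 8·12 pixels = 1279219/8500 ≈ 150.4963529
V = pitch²·Σt = 1.12²·1279219/8500 = 188.783

t(10,4)=2.180 V=188.783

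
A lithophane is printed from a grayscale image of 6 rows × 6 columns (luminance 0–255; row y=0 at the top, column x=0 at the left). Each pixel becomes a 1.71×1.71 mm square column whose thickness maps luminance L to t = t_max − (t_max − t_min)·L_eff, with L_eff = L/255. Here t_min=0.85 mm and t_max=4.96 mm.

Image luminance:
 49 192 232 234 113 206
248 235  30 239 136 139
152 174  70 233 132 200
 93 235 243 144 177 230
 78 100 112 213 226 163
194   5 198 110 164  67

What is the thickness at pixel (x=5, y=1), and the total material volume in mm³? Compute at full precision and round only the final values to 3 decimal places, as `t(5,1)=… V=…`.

span = t_max - t_min = 4.96 - 0.85 = 4.110
L(5,1) = 139, L_eff = 139/255 = 0.545098
t(5,1) = 4.96 - 4.110·0.545098 = 2.720
Σt over all 6·6 pixels = 363909/4250 ≈ 85.6256471
V = pitch²·Σt = 1.71²·363909/4250 = 250.378

t(5,1)=2.720 V=250.378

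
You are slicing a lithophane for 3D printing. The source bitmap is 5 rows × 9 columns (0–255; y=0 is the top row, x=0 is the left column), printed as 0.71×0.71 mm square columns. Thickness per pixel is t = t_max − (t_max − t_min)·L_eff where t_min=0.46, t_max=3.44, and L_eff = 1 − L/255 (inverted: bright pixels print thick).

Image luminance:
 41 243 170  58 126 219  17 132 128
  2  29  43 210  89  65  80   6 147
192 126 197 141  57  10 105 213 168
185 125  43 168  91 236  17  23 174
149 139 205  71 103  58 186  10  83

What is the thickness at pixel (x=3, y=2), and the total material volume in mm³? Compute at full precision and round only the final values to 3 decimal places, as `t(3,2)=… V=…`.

span = t_max - t_min = 3.44 - 0.46 = 2.980
L(3,2) = 141, L_eff = 1 - 141/255 = 0.447059 (inverted)
t(3,2) = 3.44 - 2.980·0.447059 = 2.108
Σt over all 5·9 pixels = 204169/2550 ≈ 80.0662745
V = pitch²·Σt = 0.71²·204169/2550 = 40.361

t(3,2)=2.108 V=40.361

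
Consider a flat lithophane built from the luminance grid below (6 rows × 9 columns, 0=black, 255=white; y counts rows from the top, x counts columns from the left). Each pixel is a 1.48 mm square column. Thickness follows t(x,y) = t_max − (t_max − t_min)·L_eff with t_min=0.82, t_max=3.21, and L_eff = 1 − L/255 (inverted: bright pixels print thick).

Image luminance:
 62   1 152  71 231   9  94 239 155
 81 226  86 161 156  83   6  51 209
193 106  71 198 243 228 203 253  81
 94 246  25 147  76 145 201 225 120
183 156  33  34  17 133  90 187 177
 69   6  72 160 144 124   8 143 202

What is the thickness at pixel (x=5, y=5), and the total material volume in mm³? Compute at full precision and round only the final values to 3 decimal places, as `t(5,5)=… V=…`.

t(5,5)=1.982 V=237.947

span = t_max - t_min = 3.21 - 0.82 = 2.390
L(5,5) = 124, L_eff = 1 - 124/255 = 0.513725 (inverted)
t(5,5) = 3.21 - 2.390·0.513725 = 1.982
Σt over all 6·9 pixels = 1385057/12750 ≈ 108.6319216
V = pitch²·Σt = 1.48²·1385057/12750 = 237.947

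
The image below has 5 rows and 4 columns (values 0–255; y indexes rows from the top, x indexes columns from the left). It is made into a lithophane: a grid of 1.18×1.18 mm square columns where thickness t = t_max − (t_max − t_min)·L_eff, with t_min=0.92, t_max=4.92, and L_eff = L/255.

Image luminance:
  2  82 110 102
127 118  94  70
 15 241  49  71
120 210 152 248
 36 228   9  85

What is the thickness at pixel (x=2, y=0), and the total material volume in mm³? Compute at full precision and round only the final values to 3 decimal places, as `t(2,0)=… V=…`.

span = t_max - t_min = 4.92 - 0.92 = 4.000
L(2,0) = 110, L_eff = 110/255 = 0.431373
t(2,0) = 4.92 - 4.000·0.431373 = 3.195
Σt over all 5·4 pixels = 5472/85 ≈ 64.3764706
V = pitch²·Σt = 1.18²·5472/85 = 89.638

t(2,0)=3.195 V=89.638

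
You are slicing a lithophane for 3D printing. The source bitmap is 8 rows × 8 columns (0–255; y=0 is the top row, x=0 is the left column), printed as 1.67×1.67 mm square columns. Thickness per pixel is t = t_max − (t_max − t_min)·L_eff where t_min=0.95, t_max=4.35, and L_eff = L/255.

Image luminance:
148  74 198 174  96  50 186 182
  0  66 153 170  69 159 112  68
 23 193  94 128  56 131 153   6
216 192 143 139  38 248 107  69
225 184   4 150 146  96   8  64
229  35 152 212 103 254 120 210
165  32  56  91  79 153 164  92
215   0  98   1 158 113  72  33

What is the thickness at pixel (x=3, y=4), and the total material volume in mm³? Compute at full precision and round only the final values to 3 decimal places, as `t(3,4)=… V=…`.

span = t_max - t_min = 4.35 - 0.95 = 3.400
L(3,4) = 150, L_eff = 150/255 = 0.588235
t(3,4) = 4.35 - 3.400·0.588235 = 2.350
Σt over all 8·8 pixels = 533/3 ≈ 177.6666667
V = pitch²·Σt = 1.67²·533/3 = 495.495

t(3,4)=2.350 V=495.495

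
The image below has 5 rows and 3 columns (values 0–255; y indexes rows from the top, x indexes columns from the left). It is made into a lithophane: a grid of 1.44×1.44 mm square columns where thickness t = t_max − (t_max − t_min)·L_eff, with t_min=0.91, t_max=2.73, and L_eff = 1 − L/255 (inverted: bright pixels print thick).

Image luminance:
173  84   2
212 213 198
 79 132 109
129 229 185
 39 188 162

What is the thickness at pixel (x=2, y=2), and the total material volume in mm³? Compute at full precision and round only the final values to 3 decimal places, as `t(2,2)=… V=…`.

span = t_max - t_min = 2.73 - 0.91 = 1.820
L(2,2) = 109, L_eff = 1 - 109/255 = 0.572549 (inverted)
t(2,2) = 2.73 - 1.820·0.572549 = 1.688
Σt over all 5·3 pixels = 736463/25500 ≈ 28.8809020
V = pitch²·Σt = 1.44²·736463/25500 = 59.887

t(2,2)=1.688 V=59.887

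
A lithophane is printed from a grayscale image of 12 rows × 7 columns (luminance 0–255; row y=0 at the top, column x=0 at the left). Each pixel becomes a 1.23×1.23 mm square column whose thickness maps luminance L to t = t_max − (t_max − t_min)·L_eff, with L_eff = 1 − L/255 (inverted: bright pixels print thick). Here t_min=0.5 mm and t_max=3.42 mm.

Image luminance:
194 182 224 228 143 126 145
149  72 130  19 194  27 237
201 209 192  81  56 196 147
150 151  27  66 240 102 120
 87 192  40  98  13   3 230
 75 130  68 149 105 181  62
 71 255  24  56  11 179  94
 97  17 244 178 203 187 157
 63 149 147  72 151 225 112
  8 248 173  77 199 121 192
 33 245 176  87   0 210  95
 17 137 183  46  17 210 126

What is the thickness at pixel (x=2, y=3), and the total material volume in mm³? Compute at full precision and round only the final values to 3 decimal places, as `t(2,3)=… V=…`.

span = t_max - t_min = 3.42 - 0.5 = 2.920
L(2,3) = 27, L_eff = 1 - 27/255 = 0.894118 (inverted)
t(2,3) = 3.42 - 2.920·0.894118 = 0.809
Σt over all 12·7 pixels = 1051259/6375 ≈ 164.9033725
V = pitch²·Σt = 1.23²·1051259/6375 = 249.482

t(2,3)=0.809 V=249.482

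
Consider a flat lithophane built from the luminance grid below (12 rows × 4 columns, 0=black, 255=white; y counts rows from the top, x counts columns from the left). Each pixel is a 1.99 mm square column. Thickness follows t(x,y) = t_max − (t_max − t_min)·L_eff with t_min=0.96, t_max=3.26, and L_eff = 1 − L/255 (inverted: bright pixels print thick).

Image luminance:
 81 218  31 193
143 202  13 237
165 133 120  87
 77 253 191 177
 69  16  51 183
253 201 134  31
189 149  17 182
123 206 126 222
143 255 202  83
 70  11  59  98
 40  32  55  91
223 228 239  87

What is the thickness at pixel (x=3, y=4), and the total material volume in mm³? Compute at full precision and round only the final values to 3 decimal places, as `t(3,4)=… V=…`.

t(3,4)=2.611 V=410.687

span = t_max - t_min = 3.26 - 0.96 = 2.300
L(3,4) = 183, L_eff = 1 - 183/255 = 0.282353 (inverted)
t(3,4) = 3.26 - 2.300·0.282353 = 2.611
Σt over all 12·4 pixels = 264451/2550 ≈ 103.7062745
V = pitch²·Σt = 1.99²·264451/2550 = 410.687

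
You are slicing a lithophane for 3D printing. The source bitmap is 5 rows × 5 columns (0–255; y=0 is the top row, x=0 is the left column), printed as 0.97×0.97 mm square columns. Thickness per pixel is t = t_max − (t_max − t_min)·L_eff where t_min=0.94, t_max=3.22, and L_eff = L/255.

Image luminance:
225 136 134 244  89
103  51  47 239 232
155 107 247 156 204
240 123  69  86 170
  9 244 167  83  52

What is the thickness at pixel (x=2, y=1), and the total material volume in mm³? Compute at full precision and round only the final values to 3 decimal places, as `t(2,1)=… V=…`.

t(2,1)=2.800 V=45.356

span = t_max - t_min = 3.22 - 0.94 = 2.280
L(2,1) = 47, L_eff = 47/255 = 0.184314
t(2,1) = 3.22 - 2.280·0.184314 = 2.800
Σt over all 5·5 pixels = 204869/4250 ≈ 48.2044706
V = pitch²·Σt = 0.97²·204869/4250 = 45.356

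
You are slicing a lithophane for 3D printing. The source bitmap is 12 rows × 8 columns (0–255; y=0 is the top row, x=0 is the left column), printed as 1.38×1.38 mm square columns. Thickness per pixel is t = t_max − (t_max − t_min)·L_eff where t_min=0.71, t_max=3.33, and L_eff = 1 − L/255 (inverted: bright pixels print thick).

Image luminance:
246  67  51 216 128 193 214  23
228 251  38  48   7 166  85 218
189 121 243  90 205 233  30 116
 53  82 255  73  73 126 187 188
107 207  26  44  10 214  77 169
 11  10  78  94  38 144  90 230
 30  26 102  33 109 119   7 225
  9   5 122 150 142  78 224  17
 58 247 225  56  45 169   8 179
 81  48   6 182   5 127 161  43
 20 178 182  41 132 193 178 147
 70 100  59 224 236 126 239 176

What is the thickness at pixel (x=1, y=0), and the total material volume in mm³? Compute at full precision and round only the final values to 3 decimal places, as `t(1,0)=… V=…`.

span = t_max - t_min = 3.33 - 0.71 = 2.620
L(1,0) = 67, L_eff = 1 - 67/255 = 0.737255 (inverted)
t(1,0) = 3.33 - 2.620·0.737255 = 1.398
Σt over all 12·8 pixels = 784467/4250 ≈ 184.5804706
V = pitch²·Σt = 1.38²·784467/4250 = 351.515

t(1,0)=1.398 V=351.515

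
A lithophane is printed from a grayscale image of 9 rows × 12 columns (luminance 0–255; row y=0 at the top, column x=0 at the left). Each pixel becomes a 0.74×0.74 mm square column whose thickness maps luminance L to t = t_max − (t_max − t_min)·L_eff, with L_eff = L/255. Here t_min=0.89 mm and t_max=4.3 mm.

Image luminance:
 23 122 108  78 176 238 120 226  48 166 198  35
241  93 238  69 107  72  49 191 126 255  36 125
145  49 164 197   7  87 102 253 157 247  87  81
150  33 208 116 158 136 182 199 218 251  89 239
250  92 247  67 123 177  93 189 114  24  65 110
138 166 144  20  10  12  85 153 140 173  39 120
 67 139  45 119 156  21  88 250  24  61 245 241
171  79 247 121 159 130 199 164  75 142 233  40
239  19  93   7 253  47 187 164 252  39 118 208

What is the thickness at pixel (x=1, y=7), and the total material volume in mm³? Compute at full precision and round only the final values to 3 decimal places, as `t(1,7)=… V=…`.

span = t_max - t_min = 4.3 - 0.89 = 3.410
L(1,7) = 79, L_eff = 79/255 = 0.309804
t(1,7) = 4.3 - 3.410·0.309804 = 3.244
Σt over all 9·12 pixels = 1742498/6375 ≈ 273.3330196
V = pitch²·Σt = 0.74²·1742498/6375 = 149.677

t(1,7)=3.244 V=149.677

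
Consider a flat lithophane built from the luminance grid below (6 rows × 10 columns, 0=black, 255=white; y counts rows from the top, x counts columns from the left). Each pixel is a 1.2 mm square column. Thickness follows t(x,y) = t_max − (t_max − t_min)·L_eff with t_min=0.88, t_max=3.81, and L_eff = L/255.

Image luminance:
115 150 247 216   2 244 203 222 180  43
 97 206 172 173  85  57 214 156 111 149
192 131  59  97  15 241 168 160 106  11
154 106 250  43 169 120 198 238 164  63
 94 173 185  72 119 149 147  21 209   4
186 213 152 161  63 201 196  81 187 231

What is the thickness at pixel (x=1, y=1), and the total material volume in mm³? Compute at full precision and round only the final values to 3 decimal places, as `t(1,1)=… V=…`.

t(1,1)=1.443 V=187.369

span = t_max - t_min = 3.81 - 0.88 = 2.930
L(1,1) = 206, L_eff = 206/255 = 0.807843
t(1,1) = 3.81 - 2.930·0.807843 = 1.443
Σt over all 6·10 pixels = 1105999/8500 ≈ 130.1175294
V = pitch²·Σt = 1.2²·1105999/8500 = 187.369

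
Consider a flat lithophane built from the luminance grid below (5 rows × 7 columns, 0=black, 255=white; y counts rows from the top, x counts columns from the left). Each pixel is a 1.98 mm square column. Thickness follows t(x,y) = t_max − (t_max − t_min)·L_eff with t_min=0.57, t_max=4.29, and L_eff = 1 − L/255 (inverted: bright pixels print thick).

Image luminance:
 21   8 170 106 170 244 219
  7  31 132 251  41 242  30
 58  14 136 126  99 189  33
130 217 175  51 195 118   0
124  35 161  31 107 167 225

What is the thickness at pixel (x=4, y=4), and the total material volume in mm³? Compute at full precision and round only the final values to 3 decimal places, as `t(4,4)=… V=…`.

t(4,4)=2.131 V=310.582

span = t_max - t_min = 4.29 - 0.57 = 3.720
L(4,4) = 107, L_eff = 1 - 107/255 = 0.580392 (inverted)
t(4,4) = 4.29 - 3.720·0.580392 = 2.131
Σt over all 5·7 pixels = 79.222
V = pitch²·Σt = 1.98²·79.222 = 310.582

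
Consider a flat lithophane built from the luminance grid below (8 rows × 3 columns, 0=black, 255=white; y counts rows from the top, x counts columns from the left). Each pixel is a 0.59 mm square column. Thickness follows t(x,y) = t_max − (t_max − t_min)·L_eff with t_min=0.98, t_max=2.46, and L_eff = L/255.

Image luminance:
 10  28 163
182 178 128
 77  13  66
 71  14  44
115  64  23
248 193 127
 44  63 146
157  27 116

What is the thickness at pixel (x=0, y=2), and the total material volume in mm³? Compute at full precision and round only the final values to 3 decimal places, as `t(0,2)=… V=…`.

span = t_max - t_min = 2.46 - 0.98 = 1.480
L(0,2) = 77, L_eff = 77/255 = 0.301961
t(0,2) = 2.46 - 1.480·0.301961 = 2.013
Σt over all 8·3 pixels = 291391/6375 ≈ 45.7083922
V = pitch²·Σt = 0.59²·291391/6375 = 15.911

t(0,2)=2.013 V=15.911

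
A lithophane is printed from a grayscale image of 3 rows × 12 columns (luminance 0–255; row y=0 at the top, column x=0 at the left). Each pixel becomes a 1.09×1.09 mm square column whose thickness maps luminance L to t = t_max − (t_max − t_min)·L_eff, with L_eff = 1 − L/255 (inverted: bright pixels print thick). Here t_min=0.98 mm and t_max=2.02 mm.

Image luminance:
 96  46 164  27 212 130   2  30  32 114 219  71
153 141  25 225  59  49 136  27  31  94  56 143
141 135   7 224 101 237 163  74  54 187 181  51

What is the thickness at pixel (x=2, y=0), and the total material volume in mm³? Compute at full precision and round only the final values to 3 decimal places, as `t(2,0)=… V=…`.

span = t_max - t_min = 2.02 - 0.98 = 1.040
L(2,0) = 164, L_eff = 1 - 164/255 = 0.356863 (inverted)
t(2,0) = 2.02 - 1.040·0.356863 = 1.649
Σt over all 3·12 pixels = 108224/2125 ≈ 50.9289412
V = pitch²·Σt = 1.09²·108224/2125 = 60.509

t(2,0)=1.649 V=60.509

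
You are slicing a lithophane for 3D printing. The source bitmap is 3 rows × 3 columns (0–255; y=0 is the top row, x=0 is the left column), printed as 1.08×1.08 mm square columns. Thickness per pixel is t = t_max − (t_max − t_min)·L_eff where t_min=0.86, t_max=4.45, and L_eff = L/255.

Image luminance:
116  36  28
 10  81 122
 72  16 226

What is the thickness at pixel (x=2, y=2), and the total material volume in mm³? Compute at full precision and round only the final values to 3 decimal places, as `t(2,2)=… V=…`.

span = t_max - t_min = 4.45 - 0.86 = 3.590
L(2,2) = 226, L_eff = 226/255 = 0.886275
t(2,2) = 4.45 - 3.590·0.886275 = 1.268
Σt over all 3·3 pixels = 383731/12750 ≈ 30.0965490
V = pitch²·Σt = 1.08²·383731/12750 = 35.105

t(2,2)=1.268 V=35.105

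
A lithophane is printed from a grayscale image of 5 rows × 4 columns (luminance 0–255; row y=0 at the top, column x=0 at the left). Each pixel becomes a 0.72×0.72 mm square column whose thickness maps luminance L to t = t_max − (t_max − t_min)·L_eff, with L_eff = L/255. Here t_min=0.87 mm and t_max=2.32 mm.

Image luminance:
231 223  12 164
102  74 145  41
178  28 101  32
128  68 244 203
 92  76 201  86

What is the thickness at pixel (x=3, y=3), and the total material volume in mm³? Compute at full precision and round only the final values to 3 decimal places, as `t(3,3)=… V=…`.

t(3,3)=1.166 V=16.894

span = t_max - t_min = 2.32 - 0.87 = 1.450
L(3,3) = 203, L_eff = 203/255 = 0.796078
t(3,3) = 2.32 - 1.450·0.796078 = 1.166
Σt over all 5·4 pixels = 166199/5100 ≈ 32.5880392
V = pitch²·Σt = 0.72²·166199/5100 = 16.894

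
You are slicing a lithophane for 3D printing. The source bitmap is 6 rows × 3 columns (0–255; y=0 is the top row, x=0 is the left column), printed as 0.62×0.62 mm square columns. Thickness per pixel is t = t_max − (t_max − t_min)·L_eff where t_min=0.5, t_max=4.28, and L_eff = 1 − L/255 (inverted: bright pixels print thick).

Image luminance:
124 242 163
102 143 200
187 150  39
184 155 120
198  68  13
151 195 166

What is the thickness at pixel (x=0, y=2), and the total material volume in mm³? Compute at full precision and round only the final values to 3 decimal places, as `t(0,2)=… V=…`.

t(0,2)=3.272 V=18.275

span = t_max - t_min = 4.28 - 0.5 = 3.780
L(0,2) = 187, L_eff = 1 - 187/255 = 0.266667 (inverted)
t(0,2) = 4.28 - 3.780·0.266667 = 3.272
Σt over all 6·3 pixels = 4041/85 ≈ 47.5411765
V = pitch²·Σt = 0.62²·4041/85 = 18.275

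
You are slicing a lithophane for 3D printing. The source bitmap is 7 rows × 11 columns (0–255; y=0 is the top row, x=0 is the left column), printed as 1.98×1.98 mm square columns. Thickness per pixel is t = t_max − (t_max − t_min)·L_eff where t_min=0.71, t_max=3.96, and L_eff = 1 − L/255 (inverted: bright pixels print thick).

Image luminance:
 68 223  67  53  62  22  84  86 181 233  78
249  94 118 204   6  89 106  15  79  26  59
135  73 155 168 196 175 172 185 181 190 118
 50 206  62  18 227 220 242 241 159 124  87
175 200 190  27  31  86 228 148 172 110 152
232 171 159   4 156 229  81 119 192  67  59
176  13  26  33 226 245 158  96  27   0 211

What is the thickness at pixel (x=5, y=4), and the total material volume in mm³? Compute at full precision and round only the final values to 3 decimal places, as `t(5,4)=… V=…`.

span = t_max - t_min = 3.96 - 0.71 = 3.250
L(5,4) = 86, L_eff = 1 - 86/255 = 0.662745 (inverted)
t(5,4) = 3.96 - 3.250·0.662745 = 1.806
Σt over all 7·11 pixels = 457421/2550 ≈ 179.3807843
V = pitch²·Σt = 1.98²·457421/2550 = 703.244

t(5,4)=1.806 V=703.244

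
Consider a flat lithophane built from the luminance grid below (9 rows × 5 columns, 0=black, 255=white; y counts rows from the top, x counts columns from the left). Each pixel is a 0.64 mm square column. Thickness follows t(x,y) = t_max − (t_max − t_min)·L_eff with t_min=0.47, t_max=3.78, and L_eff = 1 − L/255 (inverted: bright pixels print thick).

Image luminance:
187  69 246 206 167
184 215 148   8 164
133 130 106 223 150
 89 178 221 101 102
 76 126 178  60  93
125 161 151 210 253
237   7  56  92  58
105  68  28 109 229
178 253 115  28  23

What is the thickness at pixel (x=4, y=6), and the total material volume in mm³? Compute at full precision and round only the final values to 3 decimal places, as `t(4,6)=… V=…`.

span = t_max - t_min = 3.78 - 0.47 = 3.310
L(4,6) = 58, L_eff = 1 - 58/255 = 0.772549 (inverted)
t(4,6) = 3.78 - 3.310·0.772549 = 1.223
Σt over all 9·5 pixels = 2540551/25500 ≈ 99.6294510
V = pitch²·Σt = 0.64²·2540551/25500 = 40.808

t(4,6)=1.223 V=40.808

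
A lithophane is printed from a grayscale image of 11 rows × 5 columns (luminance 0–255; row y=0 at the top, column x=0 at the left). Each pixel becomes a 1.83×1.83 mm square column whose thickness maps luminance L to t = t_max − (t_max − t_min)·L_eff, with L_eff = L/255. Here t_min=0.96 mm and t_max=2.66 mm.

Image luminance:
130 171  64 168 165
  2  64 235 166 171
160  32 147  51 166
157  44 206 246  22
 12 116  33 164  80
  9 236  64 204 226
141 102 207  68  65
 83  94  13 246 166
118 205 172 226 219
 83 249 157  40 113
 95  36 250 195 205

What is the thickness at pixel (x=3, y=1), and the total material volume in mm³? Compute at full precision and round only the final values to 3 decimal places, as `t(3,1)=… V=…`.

t(3,1)=1.553 V=327.880

span = t_max - t_min = 2.66 - 0.96 = 1.700
L(3,1) = 166, L_eff = 166/255 = 0.650980
t(3,1) = 2.66 - 1.700·0.650980 = 1.553
Σt over all 11·5 pixels = 7343/75 ≈ 97.9066667
V = pitch²·Σt = 1.83²·7343/75 = 327.880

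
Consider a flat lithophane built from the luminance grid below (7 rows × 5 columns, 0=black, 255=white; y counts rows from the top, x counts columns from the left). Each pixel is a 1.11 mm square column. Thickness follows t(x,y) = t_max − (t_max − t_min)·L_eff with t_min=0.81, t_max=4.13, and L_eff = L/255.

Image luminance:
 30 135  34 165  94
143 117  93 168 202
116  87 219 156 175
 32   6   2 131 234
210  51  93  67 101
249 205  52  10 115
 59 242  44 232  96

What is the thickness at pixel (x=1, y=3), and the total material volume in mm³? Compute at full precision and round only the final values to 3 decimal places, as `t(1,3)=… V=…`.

span = t_max - t_min = 4.13 - 0.81 = 3.320
L(1,3) = 6, L_eff = 6/255 = 0.023529
t(1,3) = 4.13 - 3.320·0.023529 = 4.052
Σt over all 7·5 pixels = 27097/300 ≈ 90.3233333
V = pitch²·Σt = 1.11²·27097/300 = 111.287

t(1,3)=4.052 V=111.287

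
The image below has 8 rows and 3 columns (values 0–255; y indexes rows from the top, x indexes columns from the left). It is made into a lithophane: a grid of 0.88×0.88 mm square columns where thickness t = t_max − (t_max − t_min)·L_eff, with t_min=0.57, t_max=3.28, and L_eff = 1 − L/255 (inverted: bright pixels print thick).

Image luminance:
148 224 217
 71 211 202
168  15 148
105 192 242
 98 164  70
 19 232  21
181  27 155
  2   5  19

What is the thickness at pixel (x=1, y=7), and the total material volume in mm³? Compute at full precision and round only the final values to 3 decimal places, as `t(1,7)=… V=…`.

span = t_max - t_min = 3.28 - 0.57 = 2.710
L(1,7) = 5, L_eff = 1 - 5/255 = 0.980392 (inverted)
t(1,7) = 3.28 - 2.710·0.980392 = 0.623
Σt over all 8·3 pixels = 286124/6375 ≈ 44.8821961
V = pitch²·Σt = 0.88²·286124/6375 = 34.757

t(1,7)=0.623 V=34.757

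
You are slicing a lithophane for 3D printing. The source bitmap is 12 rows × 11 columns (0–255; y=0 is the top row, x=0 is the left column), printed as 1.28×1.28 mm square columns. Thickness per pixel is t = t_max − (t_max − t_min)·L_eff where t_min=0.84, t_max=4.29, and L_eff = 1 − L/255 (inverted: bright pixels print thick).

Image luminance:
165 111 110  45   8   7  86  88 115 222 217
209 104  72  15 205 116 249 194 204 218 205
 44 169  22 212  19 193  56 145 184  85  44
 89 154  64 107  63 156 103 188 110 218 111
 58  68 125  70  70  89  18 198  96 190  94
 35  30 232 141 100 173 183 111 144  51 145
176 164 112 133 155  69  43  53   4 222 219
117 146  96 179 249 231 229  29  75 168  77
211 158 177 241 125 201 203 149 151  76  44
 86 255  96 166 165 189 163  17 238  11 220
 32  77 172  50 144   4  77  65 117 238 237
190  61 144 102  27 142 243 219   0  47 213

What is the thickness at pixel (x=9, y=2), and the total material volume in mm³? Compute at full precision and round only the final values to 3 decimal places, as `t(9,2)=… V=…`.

t(9,2)=1.990 V=554.308

span = t_max - t_min = 4.29 - 0.84 = 3.450
L(9,2) = 85, L_eff = 1 - 85/255 = 0.666667 (inverted)
t(9,2) = 4.29 - 3.450·0.666667 = 1.990
Σt over all 12·11 pixels = 575149/1700 ≈ 338.3229412
V = pitch²·Σt = 1.28²·575149/1700 = 554.308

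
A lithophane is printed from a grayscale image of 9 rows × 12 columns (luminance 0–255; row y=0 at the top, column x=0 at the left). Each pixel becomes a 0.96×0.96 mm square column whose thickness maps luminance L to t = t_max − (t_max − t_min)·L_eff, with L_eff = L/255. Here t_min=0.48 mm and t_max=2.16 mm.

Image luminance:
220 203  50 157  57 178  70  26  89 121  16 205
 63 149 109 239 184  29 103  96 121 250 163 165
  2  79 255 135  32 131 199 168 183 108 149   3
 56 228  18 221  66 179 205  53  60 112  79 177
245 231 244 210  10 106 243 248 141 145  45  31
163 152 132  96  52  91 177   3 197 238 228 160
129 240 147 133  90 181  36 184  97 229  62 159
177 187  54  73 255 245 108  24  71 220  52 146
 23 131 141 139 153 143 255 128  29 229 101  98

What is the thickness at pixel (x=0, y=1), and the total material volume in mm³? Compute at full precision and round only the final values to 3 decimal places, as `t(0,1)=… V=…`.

span = t_max - t_min = 2.16 - 0.48 = 1.680
L(0,1) = 63, L_eff = 63/255 = 0.247059
t(0,1) = 2.16 - 1.680·0.247059 = 1.745
Σt over all 9·12 pixels = 293868/2125 ≈ 138.2908235
V = pitch²·Σt = 0.96²·293868/2125 = 127.449

t(0,1)=1.745 V=127.449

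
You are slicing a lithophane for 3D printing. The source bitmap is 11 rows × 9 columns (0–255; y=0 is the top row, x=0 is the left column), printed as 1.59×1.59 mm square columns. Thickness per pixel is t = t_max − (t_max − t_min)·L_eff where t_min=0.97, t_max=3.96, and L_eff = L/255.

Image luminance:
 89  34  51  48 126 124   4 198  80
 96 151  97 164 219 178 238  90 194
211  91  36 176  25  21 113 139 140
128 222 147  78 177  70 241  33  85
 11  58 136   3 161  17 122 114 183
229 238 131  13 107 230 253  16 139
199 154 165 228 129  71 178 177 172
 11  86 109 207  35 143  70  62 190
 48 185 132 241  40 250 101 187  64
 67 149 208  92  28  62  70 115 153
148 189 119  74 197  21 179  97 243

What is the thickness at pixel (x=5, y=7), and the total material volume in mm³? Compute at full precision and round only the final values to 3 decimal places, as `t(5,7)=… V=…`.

span = t_max - t_min = 3.96 - 0.97 = 2.990
L(5,7) = 143, L_eff = 143/255 = 0.560784
t(5,7) = 3.96 - 2.990·0.560784 = 2.283
Σt over all 11·9 pixels = 315667/1275 ≈ 247.5819608
V = pitch²·Σt = 1.59²·315667/1275 = 625.912

t(5,7)=2.283 V=625.912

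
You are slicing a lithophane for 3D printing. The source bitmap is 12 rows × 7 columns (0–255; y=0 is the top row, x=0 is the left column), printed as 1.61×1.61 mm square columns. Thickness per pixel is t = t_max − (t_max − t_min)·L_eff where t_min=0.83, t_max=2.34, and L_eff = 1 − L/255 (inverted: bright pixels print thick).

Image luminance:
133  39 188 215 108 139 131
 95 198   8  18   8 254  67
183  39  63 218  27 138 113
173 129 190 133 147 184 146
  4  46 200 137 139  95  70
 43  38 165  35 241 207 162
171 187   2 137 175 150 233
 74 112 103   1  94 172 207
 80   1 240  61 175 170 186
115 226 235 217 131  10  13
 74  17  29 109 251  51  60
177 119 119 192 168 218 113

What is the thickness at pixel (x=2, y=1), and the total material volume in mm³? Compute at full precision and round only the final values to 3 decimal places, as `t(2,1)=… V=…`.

t(2,1)=0.877 V=340.983

span = t_max - t_min = 2.34 - 0.83 = 1.510
L(2,1) = 8, L_eff = 1 - 8/255 = 0.968627 (inverted)
t(2,1) = 2.34 - 1.510·0.968627 = 0.877
Σt over all 12·7 pixels = 3354451/25500 ≈ 131.5470980
V = pitch²·Σt = 1.61²·3354451/25500 = 340.983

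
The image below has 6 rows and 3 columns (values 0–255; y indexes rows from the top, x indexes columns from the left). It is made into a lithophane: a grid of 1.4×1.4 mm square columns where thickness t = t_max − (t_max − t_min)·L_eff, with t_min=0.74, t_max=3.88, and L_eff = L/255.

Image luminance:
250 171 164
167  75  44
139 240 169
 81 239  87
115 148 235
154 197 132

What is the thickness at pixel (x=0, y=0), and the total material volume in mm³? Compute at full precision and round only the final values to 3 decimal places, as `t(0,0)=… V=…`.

t(0,0)=0.802 V=69.140

span = t_max - t_min = 3.88 - 0.74 = 3.140
L(0,0) = 250, L_eff = 250/255 = 0.980392
t(0,0) = 3.88 - 3.140·0.980392 = 0.802
Σt over all 6·3 pixels = 449761/12750 ≈ 35.2753725
V = pitch²·Σt = 1.4²·449761/12750 = 69.140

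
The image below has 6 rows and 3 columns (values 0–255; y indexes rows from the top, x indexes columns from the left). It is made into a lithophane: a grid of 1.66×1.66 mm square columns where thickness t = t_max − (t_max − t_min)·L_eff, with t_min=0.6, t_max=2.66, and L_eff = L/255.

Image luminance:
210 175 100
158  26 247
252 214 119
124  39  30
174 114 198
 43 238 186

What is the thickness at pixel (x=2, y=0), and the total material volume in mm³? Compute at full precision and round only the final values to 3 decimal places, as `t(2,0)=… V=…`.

t(2,0)=1.852 V=73.013

span = t_max - t_min = 2.66 - 0.6 = 2.060
L(2,0) = 100, L_eff = 100/255 = 0.392157
t(2,0) = 2.66 - 2.060·0.392157 = 1.852
Σt over all 6·3 pixels = 337829/12750 ≈ 26.4963922
V = pitch²·Σt = 1.66²·337829/12750 = 73.013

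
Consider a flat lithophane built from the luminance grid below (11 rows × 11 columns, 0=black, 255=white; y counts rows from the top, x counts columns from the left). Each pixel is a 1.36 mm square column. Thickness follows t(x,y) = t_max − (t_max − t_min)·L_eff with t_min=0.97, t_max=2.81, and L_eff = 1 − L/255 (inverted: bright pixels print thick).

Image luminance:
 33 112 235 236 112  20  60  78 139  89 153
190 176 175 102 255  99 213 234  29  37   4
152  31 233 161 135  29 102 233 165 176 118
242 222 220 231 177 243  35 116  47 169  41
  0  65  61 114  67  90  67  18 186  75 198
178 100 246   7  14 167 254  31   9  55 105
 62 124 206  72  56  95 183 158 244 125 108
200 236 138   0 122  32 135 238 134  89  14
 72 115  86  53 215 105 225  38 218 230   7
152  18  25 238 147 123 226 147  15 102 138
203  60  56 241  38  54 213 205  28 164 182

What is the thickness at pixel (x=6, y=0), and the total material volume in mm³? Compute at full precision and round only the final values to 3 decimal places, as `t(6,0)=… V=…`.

span = t_max - t_min = 2.81 - 0.97 = 1.840
L(6,0) = 60, L_eff = 1 - 60/255 = 0.764706 (inverted)
t(6,0) = 2.81 - 1.840·0.764706 = 1.403
Σt over all 11·11 pixels = 5766919/25500 ≈ 226.1536863
V = pitch²·Σt = 1.36²·5766919/25500 = 418.294

t(6,0)=1.403 V=418.294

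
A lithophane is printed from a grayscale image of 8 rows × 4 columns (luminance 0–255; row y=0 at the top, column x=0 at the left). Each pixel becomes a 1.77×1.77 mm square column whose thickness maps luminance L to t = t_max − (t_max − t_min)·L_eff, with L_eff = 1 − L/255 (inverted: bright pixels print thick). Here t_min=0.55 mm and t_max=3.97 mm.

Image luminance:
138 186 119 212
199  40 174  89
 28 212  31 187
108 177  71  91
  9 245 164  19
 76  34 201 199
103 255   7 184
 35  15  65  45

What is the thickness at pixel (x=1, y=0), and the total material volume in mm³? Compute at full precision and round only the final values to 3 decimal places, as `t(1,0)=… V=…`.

span = t_max - t_min = 3.97 - 0.55 = 3.420
L(1,0) = 186, L_eff = 1 - 186/255 = 0.270588 (inverted)
t(1,0) = 3.97 - 3.420·0.270588 = 3.045
Σt over all 8·4 pixels = 143363/2125 ≈ 67.4649412
V = pitch²·Σt = 1.77²·143363/2125 = 211.361

t(1,0)=3.045 V=211.361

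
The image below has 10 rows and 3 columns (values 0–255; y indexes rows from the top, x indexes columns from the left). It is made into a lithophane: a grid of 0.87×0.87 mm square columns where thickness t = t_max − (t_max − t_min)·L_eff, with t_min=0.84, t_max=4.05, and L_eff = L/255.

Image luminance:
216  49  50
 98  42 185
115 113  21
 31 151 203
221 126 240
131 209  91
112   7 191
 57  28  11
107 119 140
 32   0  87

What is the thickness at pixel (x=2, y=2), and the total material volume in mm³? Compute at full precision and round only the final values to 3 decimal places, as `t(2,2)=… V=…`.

t(2,2)=3.786 V=61.636

span = t_max - t_min = 4.05 - 0.84 = 3.210
L(2,2) = 21, L_eff = 21/255 = 0.082353
t(2,2) = 4.05 - 3.210·0.082353 = 3.786
Σt over all 10·3 pixels = 692169/8500 ≈ 81.4316471
V = pitch²·Σt = 0.87²·692169/8500 = 61.636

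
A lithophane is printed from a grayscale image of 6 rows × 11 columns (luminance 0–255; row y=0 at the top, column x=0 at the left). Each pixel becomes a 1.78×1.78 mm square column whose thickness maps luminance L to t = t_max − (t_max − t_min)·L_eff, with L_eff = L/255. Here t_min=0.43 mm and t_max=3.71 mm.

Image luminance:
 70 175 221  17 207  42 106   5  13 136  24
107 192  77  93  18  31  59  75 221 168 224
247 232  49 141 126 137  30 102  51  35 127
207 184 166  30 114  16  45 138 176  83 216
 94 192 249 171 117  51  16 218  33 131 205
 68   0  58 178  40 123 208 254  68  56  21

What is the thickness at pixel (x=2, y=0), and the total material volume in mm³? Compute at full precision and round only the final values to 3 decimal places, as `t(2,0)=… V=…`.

span = t_max - t_min = 3.71 - 0.43 = 3.280
L(2,0) = 221, L_eff = 221/255 = 0.866667
t(2,0) = 3.71 - 3.280·0.866667 = 0.867
Σt over all 6·11 pixels = 1894589/12750 ≈ 148.5952157
V = pitch²·Σt = 1.78²·1894589/12750 = 470.809

t(2,0)=0.867 V=470.809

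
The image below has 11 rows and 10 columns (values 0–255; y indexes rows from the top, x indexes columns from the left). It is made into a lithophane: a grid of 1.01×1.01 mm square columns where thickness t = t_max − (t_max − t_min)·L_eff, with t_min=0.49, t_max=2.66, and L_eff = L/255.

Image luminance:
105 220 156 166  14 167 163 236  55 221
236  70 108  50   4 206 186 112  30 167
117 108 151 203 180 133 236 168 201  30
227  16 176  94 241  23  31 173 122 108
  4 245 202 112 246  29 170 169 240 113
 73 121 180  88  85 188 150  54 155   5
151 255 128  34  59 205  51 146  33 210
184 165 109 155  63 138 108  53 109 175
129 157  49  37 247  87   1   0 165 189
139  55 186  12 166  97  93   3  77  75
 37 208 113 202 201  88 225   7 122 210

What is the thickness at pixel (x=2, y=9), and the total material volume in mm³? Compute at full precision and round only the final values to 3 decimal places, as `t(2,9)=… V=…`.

t(2,9)=1.077 V=177.409

span = t_max - t_min = 2.66 - 0.49 = 2.170
L(2,9) = 186, L_eff = 186/255 = 0.729412
t(2,9) = 2.66 - 2.170·0.729412 = 1.077
Σt over all 11·10 pixels = 1478267/8500 ≈ 173.9137647
V = pitch²·Σt = 1.01²·1478267/8500 = 177.409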